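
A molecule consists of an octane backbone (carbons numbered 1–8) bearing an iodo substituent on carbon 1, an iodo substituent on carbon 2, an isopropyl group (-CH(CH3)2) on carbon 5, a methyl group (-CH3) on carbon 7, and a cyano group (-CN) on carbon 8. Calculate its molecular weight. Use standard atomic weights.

447.14 g/mol

Atom tally by fragment:
  ICH2 → C:1 H:2 I:1
  CH(I) → C:1 H:1 I:1
  CH2 → C:1 H:2
  CH2 → C:1 H:2
  CH(CH(CH3)2) → C:4 H:8
  CH2 → C:1 H:2
  CH(CH3) → C:2 H:4
  CH2CN → C:2 H:2 N:1
Element totals:
  C: 13
  H: 23
  I: 2
  N: 1
Molecular formula: C13H23I2N.
  M = 13(12.011) + 23(1.008) + 2(126.904) + 14.007
    = 156.143 + 23.184 + 253.808 + 14.007 = 447.142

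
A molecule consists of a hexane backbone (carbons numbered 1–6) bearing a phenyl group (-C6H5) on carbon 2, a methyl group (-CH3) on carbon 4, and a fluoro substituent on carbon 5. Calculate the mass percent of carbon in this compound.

80.36%

Atom tally by fragment:
  CH3 → C:1 H:3
  CH(C6H5) → C:7 H:6
  CH2 → C:1 H:2
  CH(CH3) → C:2 H:4
  CH(F) → C:1 H:1 F:1
  CH3 → C:1 H:3
Element totals:
  C: 13
  H: 19
  F: 1
Molecular formula: C13H19F.
Molar mass = 194.293 g/mol.
Mass from C: 13 × 12.011 = 156.143 g/mol.
%C = 156.143 / 194.293 × 100 = 80.36%.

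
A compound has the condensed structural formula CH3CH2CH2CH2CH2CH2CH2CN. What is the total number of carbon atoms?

Element totals:
  C: 8
  H: 15
  N: 1

8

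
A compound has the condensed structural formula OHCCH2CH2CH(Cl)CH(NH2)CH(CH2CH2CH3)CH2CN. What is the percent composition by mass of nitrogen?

Element totals:
  C: 11
  H: 19
  Cl: 1
  N: 2
  O: 1
Molecular formula: C11H19ClN2O.
Molar mass = 230.736 g/mol.
Mass from N: 2 × 14.007 = 28.014 g/mol.
%N = 28.014 / 230.736 × 100 = 12.14%.

12.14%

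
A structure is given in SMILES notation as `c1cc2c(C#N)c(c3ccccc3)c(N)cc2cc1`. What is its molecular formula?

C17H12N2

Atom tally by fragment:
  naphthalene ring system core → C:10 H:8
  (− 3 ring H displaced by substituents)
  + CN → C:1 N:1
  + C6H5 → C:6 H:5
  + NH2 → N:1 H:2
Element totals:
  C: 17
  H: 12
  N: 2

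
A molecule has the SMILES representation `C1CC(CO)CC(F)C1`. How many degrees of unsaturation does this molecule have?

1

Atom tally by fragment:
  cyclohexane ring core → C:6 H:12
  (− 2 ring H displaced by substituents)
  + CH2OH → C:1 H:3 O:1
  + F → F:1
Element totals:
  C: 7
  H: 13
  F: 1
  O: 1
Molecular formula: C7H13FO.
DoU = (2C + 2 + N − H − X) / 2 = (2·7 + 2 + 0 − 13 − 1) / 2 = 1.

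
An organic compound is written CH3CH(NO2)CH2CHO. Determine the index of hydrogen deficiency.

Atom tally by fragment:
  CH3 → C:1 H:3
  CH(NO2) → C:1 H:1 N:1 O:2
  CH2CHO → C:2 H:3 O:1
Element totals:
  C: 4
  H: 7
  N: 1
  O: 3
Molecular formula: C4H7NO3.
DoU = (2C + 2 + N − H − X) / 2 = (2·4 + 2 + 1 − 7 − 0) / 2 = 2.

2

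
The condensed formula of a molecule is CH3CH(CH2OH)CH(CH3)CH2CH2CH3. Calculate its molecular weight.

130.23 g/mol

Element totals:
  C: 8
  H: 18
  O: 1
Molecular formula: C8H18O.
  M = 8(12.011) + 18(1.008) + 15.999
    = 96.088 + 18.144 + 15.999 = 130.231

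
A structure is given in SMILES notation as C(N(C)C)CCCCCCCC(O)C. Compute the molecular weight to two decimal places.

Atom tally by fragment:
  (CH3)2NCH2 → C:3 H:8 N:1
  CH2 → C:1 H:2
  CH2 → C:1 H:2
  CH2 → C:1 H:2
  CH2 → C:1 H:2
  CH2 → C:1 H:2
  CH2 → C:1 H:2
  CH2 → C:1 H:2
  CH(OH) → C:1 H:2 O:1
  CH3 → C:1 H:3
Element totals:
  C: 12
  H: 27
  N: 1
  O: 1
Molecular formula: C12H27NO.
  M = 12(12.011) + 27(1.008) + 14.007 + 15.999
    = 144.132 + 27.216 + 14.007 + 15.999 = 201.354

201.35 g/mol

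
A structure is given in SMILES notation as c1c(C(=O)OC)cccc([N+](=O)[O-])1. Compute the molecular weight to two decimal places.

181.15 g/mol

Atom tally by fragment:
  benzene ring core → C:6 H:6
  (− 2 ring H displaced by substituents)
  + COOCH3 → C:2 H:3 O:2
  + NO2 → N:1 O:2
Element totals:
  C: 8
  H: 7
  N: 1
  O: 4
Molecular formula: C8H7NO4.
  M = 8(12.011) + 7(1.008) + 14.007 + 4(15.999)
    = 96.088 + 7.056 + 14.007 + 63.996 = 181.147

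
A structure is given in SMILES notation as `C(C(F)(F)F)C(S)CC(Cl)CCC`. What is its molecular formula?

C8H14ClF3S

Atom tally by fragment:
  F3CCH2 → C:2 H:2 F:3
  CH(SH) → C:1 H:2 S:1
  CH2 → C:1 H:2
  CH(Cl) → C:1 H:1 Cl:1
  CH2 → C:1 H:2
  CH2 → C:1 H:2
  CH3 → C:1 H:3
Element totals:
  C: 8
  H: 14
  Cl: 1
  F: 3
  S: 1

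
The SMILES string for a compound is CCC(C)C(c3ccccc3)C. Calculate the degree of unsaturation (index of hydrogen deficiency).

Atom tally by fragment:
  CH3 → C:1 H:3
  CH2 → C:1 H:2
  CH(CH3) → C:2 H:4
  CH(C6H5) → C:7 H:6
  CH3 → C:1 H:3
Element totals:
  C: 12
  H: 18
Molecular formula: C12H18.
DoU = (2C + 2 + N − H − X) / 2 = (2·12 + 2 + 0 − 18 − 0) / 2 = 4.

4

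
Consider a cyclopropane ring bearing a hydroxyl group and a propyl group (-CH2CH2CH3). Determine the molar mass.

Atom tally by fragment:
  cyclopropane ring core → C:3 H:6
  (− 2 ring H displaced by substituents)
  + OH → O:1 H:1
  + CH2CH2CH3 → C:3 H:7
Element totals:
  C: 6
  H: 12
  O: 1
Molecular formula: C6H12O.
  M = 6(12.011) + 12(1.008) + 15.999
    = 72.066 + 12.096 + 15.999 = 100.161

100.16 g/mol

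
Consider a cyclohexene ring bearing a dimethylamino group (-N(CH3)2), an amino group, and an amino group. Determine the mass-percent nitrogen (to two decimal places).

Atom tally by fragment:
  cyclohexene ring core → C:6 H:10
  (− 3 ring H displaced by substituents)
  + N(CH3)2 → N:1 C:2 H:6
  + NH2 → N:1 H:2
  + NH2 → N:1 H:2
Element totals:
  C: 8
  H: 17
  N: 3
Molecular formula: C8H17N3.
Molar mass = 155.245 g/mol.
Mass from N: 3 × 14.007 = 42.021 g/mol.
%N = 42.021 / 155.245 × 100 = 27.07%.

27.07%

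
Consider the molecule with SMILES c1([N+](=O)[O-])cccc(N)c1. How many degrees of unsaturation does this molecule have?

5

Atom tally by fragment:
  benzene ring core → C:6 H:6
  (− 2 ring H displaced by substituents)
  + NO2 → N:1 O:2
  + NH2 → N:1 H:2
Element totals:
  C: 6
  H: 6
  N: 2
  O: 2
Molecular formula: C6H6N2O2.
DoU = (2C + 2 + N − H − X) / 2 = (2·6 + 2 + 2 − 6 − 0) / 2 = 5.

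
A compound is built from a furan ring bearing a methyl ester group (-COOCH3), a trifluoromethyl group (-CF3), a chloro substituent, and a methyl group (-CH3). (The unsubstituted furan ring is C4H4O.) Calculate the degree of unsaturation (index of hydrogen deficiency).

4

Atom tally by fragment:
  furan ring core → C:4 H:4 O:1
  (− 4 ring H displaced by substituents)
  + COOCH3 → C:2 H:3 O:2
  + CF3 → C:1 F:3
  + Cl → Cl:1
  + CH3 → C:1 H:3
Element totals:
  C: 8
  H: 6
  Cl: 1
  F: 3
  O: 3
Molecular formula: C8H6ClF3O3.
DoU = (2C + 2 + N − H − X) / 2 = (2·8 + 2 + 0 − 6 − 4) / 2 = 4.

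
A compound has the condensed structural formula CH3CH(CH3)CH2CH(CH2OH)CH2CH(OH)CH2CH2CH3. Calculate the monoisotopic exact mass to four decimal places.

Atom tally by fragment:
  CH3 → C:1 H:3
  CH(CH3) → C:2 H:4
  CH2 → C:1 H:2
  CH(CH2OH) → C:2 H:4 O:1
  CH2 → C:1 H:2
  CH(OH) → C:1 H:2 O:1
  CH2 → C:1 H:2
  CH2 → C:1 H:2
  CH3 → C:1 H:3
Element totals:
  C: 11
  H: 24
  O: 2
Molecular formula: C11H24O2.
  M = 11(12.0) + 24(1.007825) + 2(15.994915)
    = 132.000000 + 24.187800 + 31.989830 = 188.177630

188.1776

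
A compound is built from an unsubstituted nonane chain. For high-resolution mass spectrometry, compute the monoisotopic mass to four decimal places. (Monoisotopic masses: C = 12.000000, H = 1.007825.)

128.1565

Atom tally by fragment:
  CH3 → C:1 H:3
  CH2 → C:1 H:2
  CH2 → C:1 H:2
  CH2 → C:1 H:2
  CH2 → C:1 H:2
  CH2 → C:1 H:2
  CH2 → C:1 H:2
  CH2 → C:1 H:2
  CH3 → C:1 H:3
Element totals:
  C: 9
  H: 20
Molecular formula: C9H20.
  M = 9(12.0) + 20(1.007825)
    = 108.000000 + 20.156500 = 128.156500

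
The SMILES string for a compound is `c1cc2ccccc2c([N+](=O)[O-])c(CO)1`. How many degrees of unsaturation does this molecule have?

8

Atom tally by fragment:
  naphthalene ring system core → C:10 H:8
  (− 2 ring H displaced by substituents)
  + NO2 → N:1 O:2
  + CH2OH → C:1 H:3 O:1
Element totals:
  C: 11
  H: 9
  N: 1
  O: 3
Molecular formula: C11H9NO3.
DoU = (2C + 2 + N − H − X) / 2 = (2·11 + 2 + 1 − 9 − 0) / 2 = 8.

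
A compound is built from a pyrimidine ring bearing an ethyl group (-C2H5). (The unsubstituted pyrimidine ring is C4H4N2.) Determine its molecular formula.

C6H8N2

Atom tally by fragment:
  pyrimidine ring core → C:4 H:4 N:2
  (− 1 ring H displaced by substituents)
  + C2H5 → C:2 H:5
Element totals:
  C: 6
  H: 8
  N: 2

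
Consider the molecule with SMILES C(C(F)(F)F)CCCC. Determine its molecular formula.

Atom tally by fragment:
  F3CCH2 → C:2 H:2 F:3
  CH2 → C:1 H:2
  CH2 → C:1 H:2
  CH2 → C:1 H:2
  CH3 → C:1 H:3
Element totals:
  C: 6
  H: 11
  F: 3

C6H11F3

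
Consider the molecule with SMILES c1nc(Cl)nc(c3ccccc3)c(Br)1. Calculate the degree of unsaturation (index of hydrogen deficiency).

Atom tally by fragment:
  pyrimidine ring core → C:4 H:4 N:2
  (− 3 ring H displaced by substituents)
  + Cl → Cl:1
  + C6H5 → C:6 H:5
  + Br → Br:1
Element totals:
  C: 10
  H: 6
  Br: 1
  Cl: 1
  N: 2
Molecular formula: C10H6BrClN2.
DoU = (2C + 2 + N − H − X) / 2 = (2·10 + 2 + 2 − 6 − 2) / 2 = 8.

8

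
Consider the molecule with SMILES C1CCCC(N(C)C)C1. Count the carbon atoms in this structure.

8

Atom tally by fragment:
  cyclohexane ring core → C:6 H:12
  (− 1 ring H displaced by substituents)
  + N(CH3)2 → N:1 C:2 H:6
Element totals:
  C: 8
  H: 17
  N: 1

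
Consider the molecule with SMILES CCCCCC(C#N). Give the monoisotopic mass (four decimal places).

111.1048

Atom tally by fragment:
  CH3 → C:1 H:3
  CH2 → C:1 H:2
  CH2 → C:1 H:2
  CH2 → C:1 H:2
  CH2 → C:1 H:2
  CH2CN → C:2 H:2 N:1
Element totals:
  C: 7
  H: 13
  N: 1
Molecular formula: C7H13N.
  M = 7(12.0) + 13(1.007825) + 14.003074
    = 84.000000 + 13.101725 + 14.003074 = 111.104799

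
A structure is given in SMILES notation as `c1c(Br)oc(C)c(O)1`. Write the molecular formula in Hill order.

Atom tally by fragment:
  furan ring core → C:4 H:4 O:1
  (− 3 ring H displaced by substituents)
  + Br → Br:1
  + CH3 → C:1 H:3
  + OH → O:1 H:1
Element totals:
  C: 5
  H: 5
  Br: 1
  O: 2

C5H5BrO2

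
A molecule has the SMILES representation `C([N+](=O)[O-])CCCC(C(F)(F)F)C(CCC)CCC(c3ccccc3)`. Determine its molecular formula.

Atom tally by fragment:
  O2NCH2 → C:1 H:2 N:1 O:2
  CH2 → C:1 H:2
  CH2 → C:1 H:2
  CH2 → C:1 H:2
  CH(CF3) → C:2 H:1 F:3
  CH(CH2CH2CH3) → C:4 H:8
  CH2 → C:1 H:2
  CH2 → C:1 H:2
  CH2C6H5 → C:7 H:7
Element totals:
  C: 19
  H: 28
  F: 3
  N: 1
  O: 2

C19H28F3NO2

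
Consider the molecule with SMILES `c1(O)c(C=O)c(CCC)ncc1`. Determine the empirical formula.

C9H11NO2

Atom tally by fragment:
  pyridine ring core → C:5 H:5 N:1
  (− 3 ring H displaced by substituents)
  + OH → O:1 H:1
  + CHO → C:1 H:1 O:1
  + CH2CH2CH3 → C:3 H:7
Element totals:
  C: 9
  H: 11
  N: 1
  O: 2
Molecular formula: C9H11NO2.
gcd of subscripts (9, 11, 1, 2) = 1, so the empirical formula equals the molecular formula.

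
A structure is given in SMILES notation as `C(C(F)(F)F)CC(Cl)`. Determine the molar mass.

146.54 g/mol

Atom tally by fragment:
  F3CCH2 → C:2 H:2 F:3
  CH2 → C:1 H:2
  CH2Cl → C:1 H:2 Cl:1
Element totals:
  C: 4
  H: 6
  Cl: 1
  F: 3
Molecular formula: C4H6ClF3.
  M = 4(12.011) + 6(1.008) + 35.45 + 3(18.998)
    = 48.044 + 6.048 + 35.450 + 56.994 = 146.536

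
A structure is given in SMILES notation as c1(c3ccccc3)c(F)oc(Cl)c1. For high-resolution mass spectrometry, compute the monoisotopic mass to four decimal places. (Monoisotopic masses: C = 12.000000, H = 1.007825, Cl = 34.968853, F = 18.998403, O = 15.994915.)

196.0091

Atom tally by fragment:
  furan ring core → C:4 H:4 O:1
  (− 3 ring H displaced by substituents)
  + C6H5 → C:6 H:5
  + F → F:1
  + Cl → Cl:1
Element totals:
  C: 10
  H: 6
  Cl: 1
  F: 1
  O: 1
Molecular formula: C10H6ClFO.
  M = 10(12.0) + 6(1.007825) + 34.968853 + 18.998403 + 15.994915
    = 120.000000 + 6.046950 + 34.968853 + 18.998403 + 15.994915 = 196.009121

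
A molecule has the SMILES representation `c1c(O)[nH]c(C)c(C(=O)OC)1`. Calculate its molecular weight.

155.15 g/mol

Atom tally by fragment:
  pyrrole ring core → C:4 H:5 N:1
  (− 3 ring H displaced by substituents)
  + OH → O:1 H:1
  + CH3 → C:1 H:3
  + COOCH3 → C:2 H:3 O:2
Element totals:
  C: 7
  H: 9
  N: 1
  O: 3
Molecular formula: C7H9NO3.
  M = 7(12.011) + 9(1.008) + 14.007 + 3(15.999)
    = 84.077 + 9.072 + 14.007 + 47.997 = 155.153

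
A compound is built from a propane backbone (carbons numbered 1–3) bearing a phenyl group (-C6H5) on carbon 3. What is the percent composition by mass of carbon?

Atom tally by fragment:
  CH3 → C:1 H:3
  CH2 → C:1 H:2
  CH2C6H5 → C:7 H:7
Element totals:
  C: 9
  H: 12
Molecular formula: C9H12.
Molar mass = 120.195 g/mol.
Mass from C: 9 × 12.011 = 108.099 g/mol.
%C = 108.099 / 120.195 × 100 = 89.94%.

89.94%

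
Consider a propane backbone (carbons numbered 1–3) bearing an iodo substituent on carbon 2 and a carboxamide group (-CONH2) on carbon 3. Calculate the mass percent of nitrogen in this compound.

Atom tally by fragment:
  CH3 → C:1 H:3
  CH(I) → C:1 H:1 I:1
  CH2CONH2 → C:2 H:4 O:1 N:1
Element totals:
  C: 4
  H: 8
  I: 1
  N: 1
  O: 1
Molecular formula: C4H8INO.
Molar mass = 213.018 g/mol.
Mass from N: 1 × 14.007 = 14.007 g/mol.
%N = 14.007 / 213.018 × 100 = 6.58%.

6.58%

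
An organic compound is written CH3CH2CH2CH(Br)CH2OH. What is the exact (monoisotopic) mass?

165.9993

Atom tally by fragment:
  CH3 → C:1 H:3
  CH2 → C:1 H:2
  CH2 → C:1 H:2
  CH(Br) → C:1 H:1 Br:1
  CH2OH → C:1 H:3 O:1
Element totals:
  C: 5
  H: 11
  Br: 1
  O: 1
Molecular formula: C5H11BrO.
  M = 5(12.0) + 11(1.007825) + 78.918338 + 15.994915
    = 60.000000 + 11.086075 + 78.918338 + 15.994915 = 165.999328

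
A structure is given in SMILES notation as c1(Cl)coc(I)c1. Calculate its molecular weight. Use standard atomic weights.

Atom tally by fragment:
  furan ring core → C:4 H:4 O:1
  (− 2 ring H displaced by substituents)
  + Cl → Cl:1
  + I → I:1
Element totals:
  C: 4
  H: 2
  Cl: 1
  I: 1
  O: 1
Molecular formula: C4H2ClIO.
  M = 4(12.011) + 2(1.008) + 35.45 + 126.904 + 15.999
    = 48.044 + 2.016 + 35.450 + 126.904 + 15.999 = 228.413

228.41 g/mol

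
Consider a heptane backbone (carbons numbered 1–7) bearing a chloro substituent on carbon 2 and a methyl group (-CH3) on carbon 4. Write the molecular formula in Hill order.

Atom tally by fragment:
  CH3 → C:1 H:3
  CH(Cl) → C:1 H:1 Cl:1
  CH2 → C:1 H:2
  CH(CH3) → C:2 H:4
  CH2 → C:1 H:2
  CH2 → C:1 H:2
  CH3 → C:1 H:3
Element totals:
  C: 8
  H: 17
  Cl: 1

C8H17Cl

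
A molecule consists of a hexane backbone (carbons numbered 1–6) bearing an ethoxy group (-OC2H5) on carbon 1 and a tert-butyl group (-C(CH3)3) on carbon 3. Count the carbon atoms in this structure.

Atom tally by fragment:
  C2H5OCH2 → C:3 H:7 O:1
  CH2 → C:1 H:2
  CH(C(CH3)3) → C:5 H:10
  CH2 → C:1 H:2
  CH2 → C:1 H:2
  CH3 → C:1 H:3
Element totals:
  C: 12
  H: 26
  O: 1

12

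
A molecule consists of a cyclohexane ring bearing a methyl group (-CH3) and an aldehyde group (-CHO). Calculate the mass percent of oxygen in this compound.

12.68%

Atom tally by fragment:
  cyclohexane ring core → C:6 H:12
  (− 2 ring H displaced by substituents)
  + CH3 → C:1 H:3
  + CHO → C:1 H:1 O:1
Element totals:
  C: 8
  H: 14
  O: 1
Molecular formula: C8H14O.
Molar mass = 126.199 g/mol.
Mass from O: 1 × 15.999 = 15.999 g/mol.
%O = 15.999 / 126.199 × 100 = 12.68%.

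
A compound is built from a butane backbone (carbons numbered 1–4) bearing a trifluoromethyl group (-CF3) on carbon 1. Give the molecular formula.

Atom tally by fragment:
  F3CCH2 → C:2 H:2 F:3
  CH2 → C:1 H:2
  CH2 → C:1 H:2
  CH3 → C:1 H:3
Element totals:
  C: 5
  H: 9
  F: 3

C5H9F3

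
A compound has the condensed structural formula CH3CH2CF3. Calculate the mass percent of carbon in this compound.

36.74%

Atom tally by fragment:
  CH3 → C:1 H:3
  CH2CF3 → C:2 H:2 F:3
Element totals:
  C: 3
  H: 5
  F: 3
Molecular formula: C3H5F3.
Molar mass = 98.067 g/mol.
Mass from C: 3 × 12.011 = 36.033 g/mol.
%C = 36.033 / 98.067 × 100 = 36.74%.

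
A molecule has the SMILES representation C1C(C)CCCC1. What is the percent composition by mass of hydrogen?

14.37%

Atom tally by fragment:
  cyclohexane ring core → C:6 H:12
  (− 1 ring H displaced by substituents)
  + CH3 → C:1 H:3
Element totals:
  C: 7
  H: 14
Molecular formula: C7H14.
Molar mass = 98.189 g/mol.
Mass from H: 14 × 1.008 = 14.112 g/mol.
%H = 14.112 / 98.189 × 100 = 14.37%.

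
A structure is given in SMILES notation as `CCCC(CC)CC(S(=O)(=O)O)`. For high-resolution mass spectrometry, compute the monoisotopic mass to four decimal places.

Atom tally by fragment:
  CH3 → C:1 H:3
  CH2 → C:1 H:2
  CH2 → C:1 H:2
  CH(C2H5) → C:3 H:6
  CH2 → C:1 H:2
  CH2SO3H → C:1 H:3 S:1 O:3
Element totals:
  C: 8
  H: 18
  O: 3
  S: 1
Molecular formula: C8H18O3S.
  M = 8(12.0) + 18(1.007825) + 3(15.994915) + 31.972071
    = 96.000000 + 18.140850 + 47.984745 + 31.972071 = 194.097666

194.0977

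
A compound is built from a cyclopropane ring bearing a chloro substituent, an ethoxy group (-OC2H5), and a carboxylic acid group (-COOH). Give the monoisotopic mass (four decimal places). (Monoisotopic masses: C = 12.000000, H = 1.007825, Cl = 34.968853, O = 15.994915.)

Atom tally by fragment:
  cyclopropane ring core → C:3 H:6
  (− 3 ring H displaced by substituents)
  + Cl → Cl:1
  + OC2H5 → C:2 H:5 O:1
  + COOH → C:1 H:1 O:2
Element totals:
  C: 6
  H: 9
  Cl: 1
  O: 3
Molecular formula: C6H9ClO3.
  M = 6(12.0) + 9(1.007825) + 34.968853 + 3(15.994915)
    = 72.000000 + 9.070425 + 34.968853 + 47.984745 = 164.024023

164.0240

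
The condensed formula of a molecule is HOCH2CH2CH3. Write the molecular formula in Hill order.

Element totals:
  C: 3
  H: 8
  O: 1

C3H8O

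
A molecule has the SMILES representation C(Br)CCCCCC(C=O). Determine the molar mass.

207.11 g/mol

Atom tally by fragment:
  BrCH2 → C:1 H:2 Br:1
  CH2 → C:1 H:2
  CH2 → C:1 H:2
  CH2 → C:1 H:2
  CH2 → C:1 H:2
  CH2 → C:1 H:2
  CH2CHO → C:2 H:3 O:1
Element totals:
  C: 8
  H: 15
  Br: 1
  O: 1
Molecular formula: C8H15BrO.
  M = 8(12.011) + 15(1.008) + 79.904 + 15.999
    = 96.088 + 15.120 + 79.904 + 15.999 = 207.111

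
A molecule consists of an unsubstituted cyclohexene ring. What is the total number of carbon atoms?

Atom tally by fragment:
  cyclohexene ring core → C:6 H:10
Element totals:
  C: 6
  H: 10

6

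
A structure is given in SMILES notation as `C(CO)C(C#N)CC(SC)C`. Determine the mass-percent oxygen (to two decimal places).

9.23%

Atom tally by fragment:
  HOCH2CH2 → C:2 H:5 O:1
  CH(CN) → C:2 H:1 N:1
  CH2 → C:1 H:2
  CH(SCH3) → C:2 H:4 S:1
  CH3 → C:1 H:3
Element totals:
  C: 8
  H: 15
  N: 1
  O: 1
  S: 1
Molecular formula: C8H15NOS.
Molar mass = 173.274 g/mol.
Mass from O: 1 × 15.999 = 15.999 g/mol.
%O = 15.999 / 173.274 × 100 = 9.23%.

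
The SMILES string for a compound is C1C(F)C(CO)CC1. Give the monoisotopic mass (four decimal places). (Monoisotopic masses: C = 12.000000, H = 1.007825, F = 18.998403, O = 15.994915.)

Atom tally by fragment:
  cyclopentane ring core → C:5 H:10
  (− 2 ring H displaced by substituents)
  + F → F:1
  + CH2OH → C:1 H:3 O:1
Element totals:
  C: 6
  H: 11
  F: 1
  O: 1
Molecular formula: C6H11FO.
  M = 6(12.0) + 11(1.007825) + 18.998403 + 15.994915
    = 72.000000 + 11.086075 + 18.998403 + 15.994915 = 118.079393

118.0794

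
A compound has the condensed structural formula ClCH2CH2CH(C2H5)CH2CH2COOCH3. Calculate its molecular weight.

Atom tally by fragment:
  ClCH2 → C:1 H:2 Cl:1
  CH2 → C:1 H:2
  CH(C2H5) → C:3 H:6
  CH2 → C:1 H:2
  CH2COOCH3 → C:3 H:5 O:2
Element totals:
  C: 9
  H: 17
  Cl: 1
  O: 2
Molecular formula: C9H17ClO2.
  M = 9(12.011) + 17(1.008) + 35.45 + 2(15.999)
    = 108.099 + 17.136 + 35.450 + 31.998 = 192.683

192.68 g/mol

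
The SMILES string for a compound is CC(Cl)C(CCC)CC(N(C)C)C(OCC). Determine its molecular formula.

C13H28ClNO

Atom tally by fragment:
  CH3 → C:1 H:3
  CH(Cl) → C:1 H:1 Cl:1
  CH(CH2CH2CH3) → C:4 H:8
  CH2 → C:1 H:2
  CH(N(CH3)2) → C:3 H:7 N:1
  CH2OC2H5 → C:3 H:7 O:1
Element totals:
  C: 13
  H: 28
  Cl: 1
  N: 1
  O: 1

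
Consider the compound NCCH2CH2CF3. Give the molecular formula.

Atom tally by fragment:
  NCCH2 → C:2 H:2 N:1
  CH2CF3 → C:2 H:2 F:3
Element totals:
  C: 4
  H: 4
  F: 3
  N: 1

C4H4F3N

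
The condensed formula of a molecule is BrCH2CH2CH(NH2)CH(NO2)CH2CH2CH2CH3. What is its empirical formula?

C8H17BrN2O2

Atom tally by fragment:
  BrCH2 → C:1 H:2 Br:1
  CH2 → C:1 H:2
  CH(NH2) → C:1 H:3 N:1
  CH(NO2) → C:1 H:1 N:1 O:2
  CH2 → C:1 H:2
  CH2 → C:1 H:2
  CH2 → C:1 H:2
  CH3 → C:1 H:3
Element totals:
  C: 8
  H: 17
  Br: 1
  N: 2
  O: 2
Molecular formula: C8H17BrN2O2.
gcd of subscripts (1, 8, 17, 2, 2) = 1, so the empirical formula equals the molecular formula.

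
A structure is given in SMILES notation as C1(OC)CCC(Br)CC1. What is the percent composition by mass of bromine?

41.38%

Atom tally by fragment:
  cyclohexane ring core → C:6 H:12
  (− 2 ring H displaced by substituents)
  + OCH3 → C:1 H:3 O:1
  + Br → Br:1
Element totals:
  C: 7
  H: 13
  Br: 1
  O: 1
Molecular formula: C7H13BrO.
Molar mass = 193.084 g/mol.
Mass from Br: 1 × 79.904 = 79.904 g/mol.
%Br = 79.904 / 193.084 × 100 = 41.38%.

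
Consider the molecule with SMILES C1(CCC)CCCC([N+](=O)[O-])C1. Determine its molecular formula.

Atom tally by fragment:
  cyclohexane ring core → C:6 H:12
  (− 2 ring H displaced by substituents)
  + CH2CH2CH3 → C:3 H:7
  + NO2 → N:1 O:2
Element totals:
  C: 9
  H: 17
  N: 1
  O: 2

C9H17NO2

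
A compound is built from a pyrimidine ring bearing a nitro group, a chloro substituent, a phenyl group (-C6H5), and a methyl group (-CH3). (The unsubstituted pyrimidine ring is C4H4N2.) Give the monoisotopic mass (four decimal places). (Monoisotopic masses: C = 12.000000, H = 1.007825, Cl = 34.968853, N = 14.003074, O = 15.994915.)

249.0305

Atom tally by fragment:
  pyrimidine ring core → C:4 H:4 N:2
  (− 4 ring H displaced by substituents)
  + NO2 → N:1 O:2
  + Cl → Cl:1
  + C6H5 → C:6 H:5
  + CH3 → C:1 H:3
Element totals:
  C: 11
  H: 8
  Cl: 1
  N: 3
  O: 2
Molecular formula: C11H8ClN3O2.
  M = 11(12.0) + 8(1.007825) + 34.968853 + 3(14.003074) + 2(15.994915)
    = 132.000000 + 8.062600 + 34.968853 + 42.009222 + 31.989830 = 249.030505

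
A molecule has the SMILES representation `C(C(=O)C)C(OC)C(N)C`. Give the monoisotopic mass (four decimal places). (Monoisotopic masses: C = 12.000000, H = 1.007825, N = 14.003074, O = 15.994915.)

145.1103

Atom tally by fragment:
  CH3COCH2 → C:3 H:5 O:1
  CH(OCH3) → C:2 H:4 O:1
  CH(NH2) → C:1 H:3 N:1
  CH3 → C:1 H:3
Element totals:
  C: 7
  H: 15
  N: 1
  O: 2
Molecular formula: C7H15NO2.
  M = 7(12.0) + 15(1.007825) + 14.003074 + 2(15.994915)
    = 84.000000 + 15.117375 + 14.003074 + 31.989830 = 145.110279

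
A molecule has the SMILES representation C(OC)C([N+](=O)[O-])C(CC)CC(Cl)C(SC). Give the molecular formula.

Atom tally by fragment:
  CH3OCH2 → C:2 H:5 O:1
  CH(NO2) → C:1 H:1 N:1 O:2
  CH(C2H5) → C:3 H:6
  CH2 → C:1 H:2
  CH(Cl) → C:1 H:1 Cl:1
  CH2SCH3 → C:2 H:5 S:1
Element totals:
  C: 10
  H: 20
  Cl: 1
  N: 1
  O: 3
  S: 1

C10H20ClNO3S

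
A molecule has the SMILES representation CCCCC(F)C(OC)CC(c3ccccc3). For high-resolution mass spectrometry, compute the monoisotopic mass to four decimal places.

Atom tally by fragment:
  CH3 → C:1 H:3
  CH2 → C:1 H:2
  CH2 → C:1 H:2
  CH2 → C:1 H:2
  CH(F) → C:1 H:1 F:1
  CH(OCH3) → C:2 H:4 O:1
  CH2 → C:1 H:2
  CH2C6H5 → C:7 H:7
Element totals:
  C: 15
  H: 23
  F: 1
  O: 1
Molecular formula: C15H23FO.
  M = 15(12.0) + 23(1.007825) + 18.998403 + 15.994915
    = 180.000000 + 23.179975 + 18.998403 + 15.994915 = 238.173293

238.1733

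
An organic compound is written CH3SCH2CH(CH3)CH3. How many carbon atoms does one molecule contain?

Element totals:
  C: 5
  H: 12
  S: 1

5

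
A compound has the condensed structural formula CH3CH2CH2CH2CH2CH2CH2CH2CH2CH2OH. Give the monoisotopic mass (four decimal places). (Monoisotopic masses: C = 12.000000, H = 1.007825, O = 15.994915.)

Atom tally by fragment:
  CH3 → C:1 H:3
  CH2 → C:1 H:2
  CH2 → C:1 H:2
  CH2 → C:1 H:2
  CH2 → C:1 H:2
  CH2 → C:1 H:2
  CH2 → C:1 H:2
  CH2 → C:1 H:2
  CH2CH2OH → C:2 H:5 O:1
Element totals:
  C: 10
  H: 22
  O: 1
Molecular formula: C10H22O.
  M = 10(12.0) + 22(1.007825) + 15.994915
    = 120.000000 + 22.172150 + 15.994915 = 158.167065

158.1671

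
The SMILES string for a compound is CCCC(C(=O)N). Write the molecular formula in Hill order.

Atom tally by fragment:
  CH3 → C:1 H:3
  CH2 → C:1 H:2
  CH2 → C:1 H:2
  CH2CONH2 → C:2 H:4 O:1 N:1
Element totals:
  C: 5
  H: 11
  N: 1
  O: 1

C5H11NO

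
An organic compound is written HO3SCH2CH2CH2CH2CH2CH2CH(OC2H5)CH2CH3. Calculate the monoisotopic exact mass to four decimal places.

Atom tally by fragment:
  HO3SCH2 → C:1 H:3 S:1 O:3
  CH2 → C:1 H:2
  CH2 → C:1 H:2
  CH2 → C:1 H:2
  CH2 → C:1 H:2
  CH2 → C:1 H:2
  CH(OC2H5) → C:3 H:6 O:1
  CH2 → C:1 H:2
  CH3 → C:1 H:3
Element totals:
  C: 11
  H: 24
  O: 4
  S: 1
Molecular formula: C11H24O4S.
  M = 11(12.0) + 24(1.007825) + 4(15.994915) + 31.972071
    = 132.000000 + 24.187800 + 63.979660 + 31.972071 = 252.139531

252.1395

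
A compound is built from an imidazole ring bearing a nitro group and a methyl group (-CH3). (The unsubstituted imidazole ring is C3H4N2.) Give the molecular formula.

C4H5N3O2

Atom tally by fragment:
  imidazole ring core → C:3 H:4 N:2
  (− 2 ring H displaced by substituents)
  + NO2 → N:1 O:2
  + CH3 → C:1 H:3
Element totals:
  C: 4
  H: 5
  N: 3
  O: 2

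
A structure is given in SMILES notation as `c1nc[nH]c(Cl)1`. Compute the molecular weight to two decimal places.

102.52 g/mol

Atom tally by fragment:
  imidazole ring core → C:3 H:4 N:2
  (− 1 ring H displaced by substituents)
  + Cl → Cl:1
Element totals:
  C: 3
  H: 3
  Cl: 1
  N: 2
Molecular formula: C3H3ClN2.
  M = 3(12.011) + 3(1.008) + 35.45 + 2(14.007)
    = 36.033 + 3.024 + 35.450 + 28.014 = 102.521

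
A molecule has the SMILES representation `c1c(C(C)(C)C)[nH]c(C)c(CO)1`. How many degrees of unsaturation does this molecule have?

Atom tally by fragment:
  pyrrole ring core → C:4 H:5 N:1
  (− 3 ring H displaced by substituents)
  + C(CH3)3 → C:4 H:9
  + CH3 → C:1 H:3
  + CH2OH → C:1 H:3 O:1
Element totals:
  C: 10
  H: 17
  N: 1
  O: 1
Molecular formula: C10H17NO.
DoU = (2C + 2 + N − H − X) / 2 = (2·10 + 2 + 1 − 17 − 0) / 2 = 3.

3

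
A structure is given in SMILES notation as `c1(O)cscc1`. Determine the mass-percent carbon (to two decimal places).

47.98%

Atom tally by fragment:
  thiophene ring core → C:4 H:4 S:1
  (− 1 ring H displaced by substituents)
  + OH → O:1 H:1
Element totals:
  C: 4
  H: 4
  O: 1
  S: 1
Molecular formula: C4H4OS.
Molar mass = 100.135 g/mol.
Mass from C: 4 × 12.011 = 48.044 g/mol.
%C = 48.044 / 100.135 × 100 = 47.98%.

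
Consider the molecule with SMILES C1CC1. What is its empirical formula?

CH2

Atom tally by fragment:
  cyclopropane ring core → C:3 H:6
Element totals:
  C: 3
  H: 6
Molecular formula: C3H6.
gcd of subscripts = 3; dividing each by 3:
  C: 3/3 = 1
  H: 6/3 = 2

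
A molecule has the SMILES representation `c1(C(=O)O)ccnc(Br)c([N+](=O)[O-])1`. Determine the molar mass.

Atom tally by fragment:
  pyridine ring core → C:5 H:5 N:1
  (− 3 ring H displaced by substituents)
  + COOH → C:1 H:1 O:2
  + Br → Br:1
  + NO2 → N:1 O:2
Element totals:
  C: 6
  H: 3
  Br: 1
  N: 2
  O: 4
Molecular formula: C6H3BrN2O4.
  M = 6(12.011) + 3(1.008) + 79.904 + 2(14.007) + 4(15.999)
    = 72.066 + 3.024 + 79.904 + 28.014 + 63.996 = 247.004

247.00 g/mol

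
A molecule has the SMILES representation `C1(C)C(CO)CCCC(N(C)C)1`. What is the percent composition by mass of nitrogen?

8.18%

Atom tally by fragment:
  cyclohexane ring core → C:6 H:12
  (− 3 ring H displaced by substituents)
  + CH3 → C:1 H:3
  + CH2OH → C:1 H:3 O:1
  + N(CH3)2 → N:1 C:2 H:6
Element totals:
  C: 10
  H: 21
  N: 1
  O: 1
Molecular formula: C10H21NO.
Molar mass = 171.284 g/mol.
Mass from N: 1 × 14.007 = 14.007 g/mol.
%N = 14.007 / 171.284 × 100 = 8.18%.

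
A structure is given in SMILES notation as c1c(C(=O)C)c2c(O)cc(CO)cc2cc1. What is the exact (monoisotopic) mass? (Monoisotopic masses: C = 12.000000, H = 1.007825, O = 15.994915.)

216.0786

Atom tally by fragment:
  naphthalene ring system core → C:10 H:8
  (− 3 ring H displaced by substituents)
  + COCH3 → C:2 H:3 O:1
  + OH → O:1 H:1
  + CH2OH → C:1 H:3 O:1
Element totals:
  C: 13
  H: 12
  O: 3
Molecular formula: C13H12O3.
  M = 13(12.0) + 12(1.007825) + 3(15.994915)
    = 156.000000 + 12.093900 + 47.984745 = 216.078645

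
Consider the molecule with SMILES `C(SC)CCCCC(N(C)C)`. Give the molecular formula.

C9H21NS

Atom tally by fragment:
  CH3SCH2 → C:2 H:5 S:1
  CH2 → C:1 H:2
  CH2 → C:1 H:2
  CH2 → C:1 H:2
  CH2 → C:1 H:2
  CH2N(CH3)2 → C:3 H:8 N:1
Element totals:
  C: 9
  H: 21
  N: 1
  S: 1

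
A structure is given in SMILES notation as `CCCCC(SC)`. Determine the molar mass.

118.24 g/mol

Atom tally by fragment:
  CH3 → C:1 H:3
  CH2 → C:1 H:2
  CH2 → C:1 H:2
  CH2 → C:1 H:2
  CH2SCH3 → C:2 H:5 S:1
Element totals:
  C: 6
  H: 14
  S: 1
Molecular formula: C6H14S.
  M = 6(12.011) + 14(1.008) + 32.06
    = 72.066 + 14.112 + 32.060 = 118.238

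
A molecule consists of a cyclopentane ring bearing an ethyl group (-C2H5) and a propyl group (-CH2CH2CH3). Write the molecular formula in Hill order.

C10H20

Atom tally by fragment:
  cyclopentane ring core → C:5 H:10
  (− 2 ring H displaced by substituents)
  + C2H5 → C:2 H:5
  + CH2CH2CH3 → C:3 H:7
Element totals:
  C: 10
  H: 20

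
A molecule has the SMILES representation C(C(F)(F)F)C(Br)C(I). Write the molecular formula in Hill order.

Atom tally by fragment:
  F3CCH2 → C:2 H:2 F:3
  CH(Br) → C:1 H:1 Br:1
  CH2I → C:1 H:2 I:1
Element totals:
  C: 4
  H: 5
  Br: 1
  F: 3
  I: 1

C4H5BrF3I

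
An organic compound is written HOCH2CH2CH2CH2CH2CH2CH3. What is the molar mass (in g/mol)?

Element totals:
  C: 7
  H: 16
  O: 1
Molecular formula: C7H16O.
  M = 7(12.011) + 16(1.008) + 15.999
    = 84.077 + 16.128 + 15.999 = 116.204

116.20 g/mol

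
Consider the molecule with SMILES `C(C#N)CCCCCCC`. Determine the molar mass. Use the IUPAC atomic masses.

139.24 g/mol

Atom tally by fragment:
  NCCH2 → C:2 H:2 N:1
  CH2 → C:1 H:2
  CH2 → C:1 H:2
  CH2 → C:1 H:2
  CH2 → C:1 H:2
  CH2 → C:1 H:2
  CH2 → C:1 H:2
  CH3 → C:1 H:3
Element totals:
  C: 9
  H: 17
  N: 1
Molecular formula: C9H17N.
  M = 9(12.011) + 17(1.008) + 14.007
    = 108.099 + 17.136 + 14.007 = 139.242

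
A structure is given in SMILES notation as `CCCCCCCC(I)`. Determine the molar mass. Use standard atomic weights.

240.13 g/mol

Atom tally by fragment:
  CH3 → C:1 H:3
  CH2 → C:1 H:2
  CH2 → C:1 H:2
  CH2 → C:1 H:2
  CH2 → C:1 H:2
  CH2 → C:1 H:2
  CH2 → C:1 H:2
  CH2I → C:1 H:2 I:1
Element totals:
  C: 8
  H: 17
  I: 1
Molecular formula: C8H17I.
  M = 8(12.011) + 17(1.008) + 126.904
    = 96.088 + 17.136 + 126.904 = 240.128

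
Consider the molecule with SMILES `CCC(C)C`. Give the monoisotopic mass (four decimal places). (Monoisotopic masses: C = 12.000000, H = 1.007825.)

Atom tally by fragment:
  CH3 → C:1 H:3
  CH2 → C:1 H:2
  CH(CH3) → C:2 H:4
  CH3 → C:1 H:3
Element totals:
  C: 5
  H: 12
Molecular formula: C5H12.
  M = 5(12.0) + 12(1.007825)
    = 60.000000 + 12.093900 = 72.093900

72.0939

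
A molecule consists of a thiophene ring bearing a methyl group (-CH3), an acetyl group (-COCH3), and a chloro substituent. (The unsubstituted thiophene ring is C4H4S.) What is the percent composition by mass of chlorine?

20.30%

Atom tally by fragment:
  thiophene ring core → C:4 H:4 S:1
  (− 3 ring H displaced by substituents)
  + CH3 → C:1 H:3
  + COCH3 → C:2 H:3 O:1
  + Cl → Cl:1
Element totals:
  C: 7
  H: 7
  Cl: 1
  O: 1
  S: 1
Molecular formula: C7H7ClOS.
Molar mass = 174.642 g/mol.
Mass from Cl: 1 × 35.45 = 35.450 g/mol.
%Cl = 35.450 / 174.642 × 100 = 20.30%.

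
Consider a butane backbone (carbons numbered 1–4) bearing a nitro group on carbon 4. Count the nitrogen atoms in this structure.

Atom tally by fragment:
  CH3 → C:1 H:3
  CH2 → C:1 H:2
  CH2 → C:1 H:2
  CH2NO2 → C:1 H:2 N:1 O:2
Element totals:
  C: 4
  H: 9
  N: 1
  O: 2

1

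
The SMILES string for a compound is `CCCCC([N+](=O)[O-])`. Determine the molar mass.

Atom tally by fragment:
  CH3 → C:1 H:3
  CH2 → C:1 H:2
  CH2 → C:1 H:2
  CH2 → C:1 H:2
  CH2NO2 → C:1 H:2 N:1 O:2
Element totals:
  C: 5
  H: 11
  N: 1
  O: 2
Molecular formula: C5H11NO2.
  M = 5(12.011) + 11(1.008) + 14.007 + 2(15.999)
    = 60.055 + 11.088 + 14.007 + 31.998 = 117.148

117.15 g/mol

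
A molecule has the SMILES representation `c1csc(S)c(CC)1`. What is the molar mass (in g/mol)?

144.25 g/mol

Atom tally by fragment:
  thiophene ring core → C:4 H:4 S:1
  (− 2 ring H displaced by substituents)
  + SH → S:1 H:1
  + C2H5 → C:2 H:5
Element totals:
  C: 6
  H: 8
  S: 2
Molecular formula: C6H8S2.
  M = 6(12.011) + 8(1.008) + 2(32.06)
    = 72.066 + 8.064 + 64.120 = 144.250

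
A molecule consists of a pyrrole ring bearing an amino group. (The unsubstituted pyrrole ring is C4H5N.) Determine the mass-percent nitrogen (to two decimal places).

34.12%

Atom tally by fragment:
  pyrrole ring core → C:4 H:5 N:1
  (− 1 ring H displaced by substituents)
  + NH2 → N:1 H:2
Element totals:
  C: 4
  H: 6
  N: 2
Molecular formula: C4H6N2.
Molar mass = 82.106 g/mol.
Mass from N: 2 × 14.007 = 28.014 g/mol.
%N = 28.014 / 82.106 × 100 = 34.12%.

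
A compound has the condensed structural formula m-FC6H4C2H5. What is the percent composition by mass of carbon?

77.39%

Element totals:
  C: 8
  H: 9
  F: 1
Molecular formula: C8H9F.
Molar mass = 124.158 g/mol.
Mass from C: 8 × 12.011 = 96.088 g/mol.
%C = 96.088 / 124.158 × 100 = 77.39%.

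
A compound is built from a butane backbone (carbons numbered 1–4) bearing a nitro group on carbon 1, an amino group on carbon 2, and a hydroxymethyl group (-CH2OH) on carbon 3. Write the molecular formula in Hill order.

C5H12N2O3

Atom tally by fragment:
  O2NCH2 → C:1 H:2 N:1 O:2
  CH(NH2) → C:1 H:3 N:1
  CH(CH2OH) → C:2 H:4 O:1
  CH3 → C:1 H:3
Element totals:
  C: 5
  H: 12
  N: 2
  O: 3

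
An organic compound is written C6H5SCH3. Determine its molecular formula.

C7H8S

Atom tally by fragment:
  benzene ring core → C:6 H:6
  (− 1 ring H displaced by substituents)
  + SCH3 → C:1 H:3 S:1
Element totals:
  C: 7
  H: 8
  S: 1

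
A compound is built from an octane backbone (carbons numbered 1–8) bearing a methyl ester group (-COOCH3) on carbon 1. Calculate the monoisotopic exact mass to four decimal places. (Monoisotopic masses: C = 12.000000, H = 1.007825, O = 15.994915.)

172.1463

Atom tally by fragment:
  CH3OOCCH2 → C:3 H:5 O:2
  CH2 → C:1 H:2
  CH2 → C:1 H:2
  CH2 → C:1 H:2
  CH2 → C:1 H:2
  CH2 → C:1 H:2
  CH2 → C:1 H:2
  CH3 → C:1 H:3
Element totals:
  C: 10
  H: 20
  O: 2
Molecular formula: C10H20O2.
  M = 10(12.0) + 20(1.007825) + 2(15.994915)
    = 120.000000 + 20.156500 + 31.989830 = 172.146330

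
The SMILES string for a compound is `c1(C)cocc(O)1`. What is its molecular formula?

Atom tally by fragment:
  furan ring core → C:4 H:4 O:1
  (− 2 ring H displaced by substituents)
  + CH3 → C:1 H:3
  + OH → O:1 H:1
Element totals:
  C: 5
  H: 6
  O: 2

C5H6O2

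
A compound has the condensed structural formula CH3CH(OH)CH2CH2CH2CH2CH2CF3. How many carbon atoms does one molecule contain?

8

Element totals:
  C: 8
  H: 15
  F: 3
  O: 1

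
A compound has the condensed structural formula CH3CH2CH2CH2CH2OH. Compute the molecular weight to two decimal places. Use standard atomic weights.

88.15 g/mol

Element totals:
  C: 5
  H: 12
  O: 1
Molecular formula: C5H12O.
  M = 5(12.011) + 12(1.008) + 15.999
    = 60.055 + 12.096 + 15.999 = 88.150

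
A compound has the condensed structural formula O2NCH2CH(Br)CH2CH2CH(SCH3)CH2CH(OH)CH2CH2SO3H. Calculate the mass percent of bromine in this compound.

Atom tally by fragment:
  O2NCH2 → C:1 H:2 N:1 O:2
  CH(Br) → C:1 H:1 Br:1
  CH2 → C:1 H:2
  CH2 → C:1 H:2
  CH(SCH3) → C:2 H:4 S:1
  CH2 → C:1 H:2
  CH(OH) → C:1 H:2 O:1
  CH2 → C:1 H:2
  CH2SO3H → C:1 H:3 S:1 O:3
Element totals:
  C: 10
  H: 20
  Br: 1
  N: 1
  O: 6
  S: 2
Molecular formula: C10H20BrNO6S2.
Molar mass = 394.295 g/mol.
Mass from Br: 1 × 79.904 = 79.904 g/mol.
%Br = 79.904 / 394.295 × 100 = 20.27%.

20.27%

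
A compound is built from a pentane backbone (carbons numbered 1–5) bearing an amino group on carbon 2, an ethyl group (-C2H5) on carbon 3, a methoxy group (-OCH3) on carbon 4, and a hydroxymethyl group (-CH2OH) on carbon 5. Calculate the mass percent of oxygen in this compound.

18.26%

Atom tally by fragment:
  CH3 → C:1 H:3
  CH(NH2) → C:1 H:3 N:1
  CH(C2H5) → C:3 H:6
  CH(OCH3) → C:2 H:4 O:1
  CH2CH2OH → C:2 H:5 O:1
Element totals:
  C: 9
  H: 21
  N: 1
  O: 2
Molecular formula: C9H21NO2.
Molar mass = 175.272 g/mol.
Mass from O: 2 × 15.999 = 31.998 g/mol.
%O = 31.998 / 175.272 × 100 = 18.26%.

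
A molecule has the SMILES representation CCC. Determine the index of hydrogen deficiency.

0

Atom tally by fragment:
  CH3 → C:1 H:3
  CH2 → C:1 H:2
  CH3 → C:1 H:3
Element totals:
  C: 3
  H: 8
Molecular formula: C3H8.
DoU = (2C + 2 + N − H − X) / 2 = (2·3 + 2 + 0 − 8 − 0) / 2 = 0.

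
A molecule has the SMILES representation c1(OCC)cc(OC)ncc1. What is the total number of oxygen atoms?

2

Atom tally by fragment:
  pyridine ring core → C:5 H:5 N:1
  (− 2 ring H displaced by substituents)
  + OC2H5 → C:2 H:5 O:1
  + OCH3 → C:1 H:3 O:1
Element totals:
  C: 8
  H: 11
  N: 1
  O: 2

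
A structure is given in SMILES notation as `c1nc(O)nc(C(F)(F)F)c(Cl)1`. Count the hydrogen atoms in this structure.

Atom tally by fragment:
  pyrimidine ring core → C:4 H:4 N:2
  (− 3 ring H displaced by substituents)
  + OH → O:1 H:1
  + CF3 → C:1 F:3
  + Cl → Cl:1
Element totals:
  C: 5
  H: 2
  Cl: 1
  F: 3
  N: 2
  O: 1

2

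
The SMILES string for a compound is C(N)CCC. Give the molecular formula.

C4H11N

Atom tally by fragment:
  H2NCH2 → C:1 H:4 N:1
  CH2 → C:1 H:2
  CH2 → C:1 H:2
  CH3 → C:1 H:3
Element totals:
  C: 4
  H: 11
  N: 1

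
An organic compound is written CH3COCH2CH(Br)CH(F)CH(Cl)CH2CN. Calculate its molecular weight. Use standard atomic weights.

Atom tally by fragment:
  CH3COCH2 → C:3 H:5 O:1
  CH(Br) → C:1 H:1 Br:1
  CH(F) → C:1 H:1 F:1
  CH(Cl) → C:1 H:1 Cl:1
  CH2CN → C:2 H:2 N:1
Element totals:
  C: 8
  H: 10
  Br: 1
  Cl: 1
  F: 1
  N: 1
  O: 1
Molecular formula: C8H10BrClFNO.
  M = 8(12.011) + 10(1.008) + 79.904 + 35.45 + 18.998 + 14.007 + 15.999
    = 96.088 + 10.080 + 79.904 + 35.450 + 18.998 + 14.007 + 15.999 = 270.526

270.53 g/mol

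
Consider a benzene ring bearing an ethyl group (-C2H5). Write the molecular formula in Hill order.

Atom tally by fragment:
  benzene ring core → C:6 H:6
  (− 1 ring H displaced by substituents)
  + C2H5 → C:2 H:5
Element totals:
  C: 8
  H: 10

C8H10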